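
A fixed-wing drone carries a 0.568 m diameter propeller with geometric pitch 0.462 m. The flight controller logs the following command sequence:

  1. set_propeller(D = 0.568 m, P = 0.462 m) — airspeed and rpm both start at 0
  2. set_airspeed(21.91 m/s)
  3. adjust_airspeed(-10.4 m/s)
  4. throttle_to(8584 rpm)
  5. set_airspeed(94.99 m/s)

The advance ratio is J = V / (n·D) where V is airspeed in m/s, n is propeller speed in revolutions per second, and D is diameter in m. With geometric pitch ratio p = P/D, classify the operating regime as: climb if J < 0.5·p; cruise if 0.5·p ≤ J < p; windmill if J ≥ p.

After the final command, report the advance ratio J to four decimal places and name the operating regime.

set_propeller: D = 0.568 m, P = 0.462 m (p = P/D = 0.813380); state ← (V=0, rpm=0)
set_airspeed(21.91): V ← 21.91 m/s
adjust_airspeed(-10.4): V ← 21.91 -10.4 = 11.51 m/s
throttle_to(8584): rpm ← 8584
set_airspeed(94.99): V ← 94.99 m/s
final state: V = 94.99 m/s, rpm = 8584 → n = rpm/60 = 143.066667 rev/s
J = V / (n·D) = 94.99 / (143.066667 × 0.568) = 1.168937
regime bands: climb J<0.4067 | cruise [0.4067, 0.8134) | windmill J≥0.8134
J = 1.1689 → windmill

J = 1.1689, regime = windmill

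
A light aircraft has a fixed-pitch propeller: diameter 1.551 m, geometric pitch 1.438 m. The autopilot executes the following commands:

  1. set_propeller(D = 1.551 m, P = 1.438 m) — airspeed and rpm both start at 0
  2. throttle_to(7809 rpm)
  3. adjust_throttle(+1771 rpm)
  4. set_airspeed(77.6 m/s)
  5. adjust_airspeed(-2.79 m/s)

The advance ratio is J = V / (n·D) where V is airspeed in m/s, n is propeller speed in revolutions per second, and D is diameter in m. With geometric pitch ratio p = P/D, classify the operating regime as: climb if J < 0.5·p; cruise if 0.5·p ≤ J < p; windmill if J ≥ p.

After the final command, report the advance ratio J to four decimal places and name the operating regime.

set_propeller: D = 1.551 m, P = 1.438 m (p = P/D = 0.927144); state ← (V=0, rpm=0)
throttle_to(7809): rpm ← 7809
adjust_throttle(+1771): rpm ← 7809 +1771 = 9580
set_airspeed(77.6): V ← 77.6 m/s
adjust_airspeed(-2.79): V ← 77.6 -2.79 = 74.81 m/s
final state: V = 74.81 m/s, rpm = 9580 → n = rpm/60 = 159.666667 rev/s
J = V / (n·D) = 74.81 / (159.666667 × 1.551) = 0.302088
regime bands: climb J<0.4636 | cruise [0.4636, 0.9271) | windmill J≥0.9271
J = 0.3021 → climb

J = 0.3021, regime = climb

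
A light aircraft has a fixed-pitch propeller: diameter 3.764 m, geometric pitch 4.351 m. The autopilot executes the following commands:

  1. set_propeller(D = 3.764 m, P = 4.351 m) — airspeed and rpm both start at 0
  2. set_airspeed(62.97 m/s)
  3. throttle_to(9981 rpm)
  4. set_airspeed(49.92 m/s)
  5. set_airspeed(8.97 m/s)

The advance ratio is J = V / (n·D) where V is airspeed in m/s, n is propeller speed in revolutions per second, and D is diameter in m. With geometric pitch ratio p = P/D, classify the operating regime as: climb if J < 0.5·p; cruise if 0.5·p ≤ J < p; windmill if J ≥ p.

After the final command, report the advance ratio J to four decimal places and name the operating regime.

J = 0.0143, regime = climb

set_propeller: D = 3.764 m, P = 4.351 m (p = P/D = 1.155951); state ← (V=0, rpm=0)
set_airspeed(62.97): V ← 62.97 m/s
throttle_to(9981): rpm ← 9981
set_airspeed(49.92): V ← 49.92 m/s
set_airspeed(8.97): V ← 8.97 m/s
final state: V = 8.97 m/s, rpm = 9981 → n = rpm/60 = 166.350000 rev/s
J = V / (n·D) = 8.97 / (166.350000 × 3.764) = 0.014326
regime bands: climb J<0.5780 | cruise [0.5780, 1.1560) | windmill J≥1.1560
J = 0.0143 → climb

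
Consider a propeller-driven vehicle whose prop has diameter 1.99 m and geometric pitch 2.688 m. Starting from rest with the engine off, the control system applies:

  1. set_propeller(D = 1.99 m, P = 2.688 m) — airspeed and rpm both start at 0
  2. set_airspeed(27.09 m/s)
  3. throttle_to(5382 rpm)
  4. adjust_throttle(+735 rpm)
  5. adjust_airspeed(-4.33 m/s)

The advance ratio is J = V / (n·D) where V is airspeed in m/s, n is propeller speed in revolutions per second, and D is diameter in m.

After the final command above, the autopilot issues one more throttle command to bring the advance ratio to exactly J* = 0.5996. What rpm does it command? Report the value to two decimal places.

rpm = 1144.48

set_propeller: D = 1.99 m, P = 2.688 m (p = P/D = 1.350754); state ← (V=0, rpm=0)
set_airspeed(27.09): V ← 27.09 m/s
throttle_to(5382): rpm ← 5382
adjust_throttle(+735): rpm ← 5382 +735 = 6117
adjust_airspeed(-4.33): V ← 27.09 -4.33 = 22.76 m/s
final state: V = 22.76 m/s, rpm = 6117 → n = rpm/60 = 101.950000 rev/s
target J* = 0.5996; solve J* = V/(n·D) for n: n = V/(J*·D) = 22.76/(0.5996 × 1.99) = 19.074693 rev/s
rpm = 60·n = 1144.481581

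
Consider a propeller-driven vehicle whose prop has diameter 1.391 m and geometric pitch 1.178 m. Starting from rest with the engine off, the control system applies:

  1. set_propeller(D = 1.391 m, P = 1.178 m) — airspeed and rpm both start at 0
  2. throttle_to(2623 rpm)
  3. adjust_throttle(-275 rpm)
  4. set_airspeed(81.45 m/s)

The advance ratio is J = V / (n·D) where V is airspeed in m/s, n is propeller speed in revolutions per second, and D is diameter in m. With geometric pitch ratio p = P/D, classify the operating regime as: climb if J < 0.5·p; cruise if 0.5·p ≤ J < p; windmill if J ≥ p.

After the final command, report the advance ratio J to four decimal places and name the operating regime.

set_propeller: D = 1.391 m, P = 1.178 m (p = P/D = 0.846873); state ← (V=0, rpm=0)
throttle_to(2623): rpm ← 2623
adjust_throttle(-275): rpm ← 2623 -275 = 2348
set_airspeed(81.45): V ← 81.45 m/s
final state: V = 81.45 m/s, rpm = 2348 → n = rpm/60 = 39.133333 rev/s
J = V / (n·D) = 81.45 / (39.133333 × 1.391) = 1.496295
regime bands: climb J<0.4234 | cruise [0.4234, 0.8469) | windmill J≥0.8469
J = 1.4963 → windmill

J = 1.4963, regime = windmill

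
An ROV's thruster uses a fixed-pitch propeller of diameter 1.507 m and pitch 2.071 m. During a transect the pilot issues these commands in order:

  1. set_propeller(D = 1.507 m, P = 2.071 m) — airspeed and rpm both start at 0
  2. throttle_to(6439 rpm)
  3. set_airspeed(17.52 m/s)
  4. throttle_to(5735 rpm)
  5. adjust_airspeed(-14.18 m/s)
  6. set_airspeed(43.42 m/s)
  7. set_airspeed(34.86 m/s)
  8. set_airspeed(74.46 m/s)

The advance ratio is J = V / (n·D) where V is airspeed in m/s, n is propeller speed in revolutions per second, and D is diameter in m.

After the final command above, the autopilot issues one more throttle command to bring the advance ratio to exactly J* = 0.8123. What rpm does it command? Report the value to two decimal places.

set_propeller: D = 1.507 m, P = 2.071 m (p = P/D = 1.374253); state ← (V=0, rpm=0)
throttle_to(6439): rpm ← 6439
set_airspeed(17.52): V ← 17.52 m/s
throttle_to(5735): rpm ← 5735
adjust_airspeed(-14.18): V ← 17.52 -14.18 = 3.34 m/s
set_airspeed(43.42): V ← 43.42 m/s
set_airspeed(34.86): V ← 34.86 m/s
set_airspeed(74.46): V ← 74.46 m/s
final state: V = 74.46 m/s, rpm = 5735 → n = rpm/60 = 95.583333 rev/s
target J* = 0.8123; solve J* = V/(n·D) for n: n = V/(J*·D) = 74.46/(0.8123 × 1.507) = 60.826570 rev/s
rpm = 60·n = 3649.594191

rpm = 3649.59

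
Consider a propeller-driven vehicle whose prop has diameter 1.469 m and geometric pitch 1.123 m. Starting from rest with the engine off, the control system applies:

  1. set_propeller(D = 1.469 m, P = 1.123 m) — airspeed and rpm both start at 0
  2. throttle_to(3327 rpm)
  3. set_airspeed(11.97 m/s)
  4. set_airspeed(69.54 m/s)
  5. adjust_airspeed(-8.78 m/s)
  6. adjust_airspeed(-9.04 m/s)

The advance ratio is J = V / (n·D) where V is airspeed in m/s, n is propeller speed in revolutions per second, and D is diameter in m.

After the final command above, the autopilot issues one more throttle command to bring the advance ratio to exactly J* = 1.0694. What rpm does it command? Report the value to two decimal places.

rpm = 1975.37

set_propeller: D = 1.469 m, P = 1.123 m (p = P/D = 0.764466); state ← (V=0, rpm=0)
throttle_to(3327): rpm ← 3327
set_airspeed(11.97): V ← 11.97 m/s
set_airspeed(69.54): V ← 69.54 m/s
adjust_airspeed(-8.78): V ← 69.54 -8.78 = 60.76 m/s
adjust_airspeed(-9.04): V ← 60.76 -9.04 = 51.72 m/s
final state: V = 51.72 m/s, rpm = 3327 → n = rpm/60 = 55.450000 rev/s
target J* = 1.0694; solve J* = V/(n·D) for n: n = V/(J*·D) = 51.72/(1.0694 × 1.469) = 32.922783 rev/s
rpm = 60·n = 1975.366985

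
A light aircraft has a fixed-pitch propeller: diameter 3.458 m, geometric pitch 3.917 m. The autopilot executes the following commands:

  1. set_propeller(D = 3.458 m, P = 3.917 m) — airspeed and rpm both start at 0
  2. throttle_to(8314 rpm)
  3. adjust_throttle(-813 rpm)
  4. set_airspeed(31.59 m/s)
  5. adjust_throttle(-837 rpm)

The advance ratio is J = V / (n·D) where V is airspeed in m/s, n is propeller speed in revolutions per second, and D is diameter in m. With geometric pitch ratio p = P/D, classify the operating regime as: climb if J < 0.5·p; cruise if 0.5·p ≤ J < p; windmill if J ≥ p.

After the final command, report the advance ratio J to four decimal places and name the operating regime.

J = 0.0823, regime = climb

set_propeller: D = 3.458 m, P = 3.917 m (p = P/D = 1.132736); state ← (V=0, rpm=0)
throttle_to(8314): rpm ← 8314
adjust_throttle(-813): rpm ← 8314 -813 = 7501
set_airspeed(31.59): V ← 31.59 m/s
adjust_throttle(-837): rpm ← 7501 -837 = 6664
final state: V = 31.59 m/s, rpm = 6664 → n = rpm/60 = 111.066667 rev/s
J = V / (n·D) = 31.59 / (111.066667 × 3.458) = 0.082251
regime bands: climb J<0.5664 | cruise [0.5664, 1.1327) | windmill J≥1.1327
J = 0.0823 → climb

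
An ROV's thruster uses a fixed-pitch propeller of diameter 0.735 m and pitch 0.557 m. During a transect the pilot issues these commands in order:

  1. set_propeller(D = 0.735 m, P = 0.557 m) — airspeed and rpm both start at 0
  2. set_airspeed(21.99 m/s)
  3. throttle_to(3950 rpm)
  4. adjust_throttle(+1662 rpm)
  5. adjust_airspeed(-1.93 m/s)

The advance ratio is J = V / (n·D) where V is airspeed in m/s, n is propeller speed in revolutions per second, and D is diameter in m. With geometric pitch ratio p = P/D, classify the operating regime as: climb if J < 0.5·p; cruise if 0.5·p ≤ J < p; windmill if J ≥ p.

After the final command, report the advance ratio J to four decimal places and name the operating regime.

set_propeller: D = 0.735 m, P = 0.557 m (p = P/D = 0.757823); state ← (V=0, rpm=0)
set_airspeed(21.99): V ← 21.99 m/s
throttle_to(3950): rpm ← 3950
adjust_throttle(+1662): rpm ← 3950 +1662 = 5612
adjust_airspeed(-1.93): V ← 21.99 -1.93 = 20.06 m/s
final state: V = 20.06 m/s, rpm = 5612 → n = rpm/60 = 93.533333 rev/s
J = V / (n·D) = 20.06 / (93.533333 × 0.735) = 0.291795
regime bands: climb J<0.3789 | cruise [0.3789, 0.7578) | windmill J≥0.7578
J = 0.2918 → climb

J = 0.2918, regime = climb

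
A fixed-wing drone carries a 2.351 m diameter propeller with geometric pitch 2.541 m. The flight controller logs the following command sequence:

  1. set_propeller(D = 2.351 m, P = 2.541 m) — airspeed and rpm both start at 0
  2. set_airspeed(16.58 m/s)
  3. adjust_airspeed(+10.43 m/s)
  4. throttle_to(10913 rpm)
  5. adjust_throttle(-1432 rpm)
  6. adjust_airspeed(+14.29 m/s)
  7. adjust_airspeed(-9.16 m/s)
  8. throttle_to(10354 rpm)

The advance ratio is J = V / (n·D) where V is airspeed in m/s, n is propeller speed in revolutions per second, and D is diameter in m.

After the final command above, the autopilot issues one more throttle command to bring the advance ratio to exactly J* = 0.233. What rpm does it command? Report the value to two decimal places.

rpm = 3520.37

set_propeller: D = 2.351 m, P = 2.541 m (p = P/D = 1.080817); state ← (V=0, rpm=0)
set_airspeed(16.58): V ← 16.58 m/s
adjust_airspeed(+10.43): V ← 16.58 +10.43 = 27.01 m/s
throttle_to(10913): rpm ← 10913
adjust_throttle(-1432): rpm ← 10913 -1432 = 9481
adjust_airspeed(+14.29): V ← 27.01 +14.29 = 41.3 m/s
adjust_airspeed(-9.16): V ← 41.3 -9.16 = 32.14 m/s
throttle_to(10354): rpm ← 10354
final state: V = 32.14 m/s, rpm = 10354 → n = rpm/60 = 172.566667 rev/s
target J* = 0.233; solve J* = V/(n·D) for n: n = V/(J*·D) = 32.14/(0.233 × 2.351) = 58.672869 rev/s
rpm = 60·n = 3520.372118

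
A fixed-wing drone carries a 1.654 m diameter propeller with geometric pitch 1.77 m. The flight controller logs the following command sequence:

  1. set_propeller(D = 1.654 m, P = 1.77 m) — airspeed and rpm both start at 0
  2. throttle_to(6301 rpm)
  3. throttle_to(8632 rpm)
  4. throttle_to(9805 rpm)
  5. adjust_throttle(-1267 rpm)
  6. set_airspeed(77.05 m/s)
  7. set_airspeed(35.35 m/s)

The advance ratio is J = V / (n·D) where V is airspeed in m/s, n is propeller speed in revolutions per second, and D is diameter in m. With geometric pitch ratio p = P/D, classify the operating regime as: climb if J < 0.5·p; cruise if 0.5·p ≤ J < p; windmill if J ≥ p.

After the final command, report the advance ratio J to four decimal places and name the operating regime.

set_propeller: D = 1.654 m, P = 1.77 m (p = P/D = 1.070133); state ← (V=0, rpm=0)
throttle_to(6301): rpm ← 6301
throttle_to(8632): rpm ← 8632
throttle_to(9805): rpm ← 9805
adjust_throttle(-1267): rpm ← 9805 -1267 = 8538
set_airspeed(77.05): V ← 77.05 m/s
set_airspeed(35.35): V ← 35.35 m/s
final state: V = 35.35 m/s, rpm = 8538 → n = rpm/60 = 142.300000 rev/s
J = V / (n·D) = 35.35 / (142.300000 × 1.654) = 0.150193
regime bands: climb J<0.5351 | cruise [0.5351, 1.0701) | windmill J≥1.0701
J = 0.1502 → climb

J = 0.1502, regime = climb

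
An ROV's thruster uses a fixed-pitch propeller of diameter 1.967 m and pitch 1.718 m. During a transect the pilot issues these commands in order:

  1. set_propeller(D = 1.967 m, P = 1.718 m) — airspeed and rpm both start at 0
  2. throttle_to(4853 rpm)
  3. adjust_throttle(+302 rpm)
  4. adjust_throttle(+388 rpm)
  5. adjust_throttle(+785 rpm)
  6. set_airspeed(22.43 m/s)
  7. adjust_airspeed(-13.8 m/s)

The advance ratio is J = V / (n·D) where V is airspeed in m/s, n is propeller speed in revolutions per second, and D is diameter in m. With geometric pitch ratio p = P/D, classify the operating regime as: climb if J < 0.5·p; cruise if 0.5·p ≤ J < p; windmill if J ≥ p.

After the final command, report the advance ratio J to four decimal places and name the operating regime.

set_propeller: D = 1.967 m, P = 1.718 m (p = P/D = 0.873411); state ← (V=0, rpm=0)
throttle_to(4853): rpm ← 4853
adjust_throttle(+302): rpm ← 4853 +302 = 5155
adjust_throttle(+388): rpm ← 5155 +388 = 5543
adjust_throttle(+785): rpm ← 5543 +785 = 6328
set_airspeed(22.43): V ← 22.43 m/s
adjust_airspeed(-13.8): V ← 22.43 -13.8 = 8.63 m/s
final state: V = 8.63 m/s, rpm = 6328 → n = rpm/60 = 105.466667 rev/s
J = V / (n·D) = 8.63 / (105.466667 × 1.967) = 0.041600
regime bands: climb J<0.4367 | cruise [0.4367, 0.8734) | windmill J≥0.8734
J = 0.0416 → climb

J = 0.0416, regime = climb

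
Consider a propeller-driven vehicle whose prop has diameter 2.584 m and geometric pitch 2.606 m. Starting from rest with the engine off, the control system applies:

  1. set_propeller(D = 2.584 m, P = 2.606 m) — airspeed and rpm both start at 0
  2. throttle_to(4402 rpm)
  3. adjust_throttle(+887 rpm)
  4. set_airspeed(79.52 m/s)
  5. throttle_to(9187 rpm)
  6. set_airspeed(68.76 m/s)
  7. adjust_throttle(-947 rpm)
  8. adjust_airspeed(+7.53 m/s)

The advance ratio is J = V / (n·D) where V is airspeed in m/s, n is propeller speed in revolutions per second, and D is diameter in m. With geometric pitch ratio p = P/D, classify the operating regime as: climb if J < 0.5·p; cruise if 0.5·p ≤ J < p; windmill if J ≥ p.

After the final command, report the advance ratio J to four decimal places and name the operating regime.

set_propeller: D = 2.584 m, P = 2.606 m (p = P/D = 1.008514); state ← (V=0, rpm=0)
throttle_to(4402): rpm ← 4402
adjust_throttle(+887): rpm ← 4402 +887 = 5289
set_airspeed(79.52): V ← 79.52 m/s
throttle_to(9187): rpm ← 9187
set_airspeed(68.76): V ← 68.76 m/s
adjust_throttle(-947): rpm ← 9187 -947 = 8240
adjust_airspeed(+7.53): V ← 68.76 +7.53 = 76.29 m/s
final state: V = 76.29 m/s, rpm = 8240 → n = rpm/60 = 137.333333 rev/s
J = V / (n·D) = 76.29 / (137.333333 × 2.584) = 0.214981
regime bands: climb J<0.5043 | cruise [0.5043, 1.0085) | windmill J≥1.0085
J = 0.2150 → climb

J = 0.2150, regime = climb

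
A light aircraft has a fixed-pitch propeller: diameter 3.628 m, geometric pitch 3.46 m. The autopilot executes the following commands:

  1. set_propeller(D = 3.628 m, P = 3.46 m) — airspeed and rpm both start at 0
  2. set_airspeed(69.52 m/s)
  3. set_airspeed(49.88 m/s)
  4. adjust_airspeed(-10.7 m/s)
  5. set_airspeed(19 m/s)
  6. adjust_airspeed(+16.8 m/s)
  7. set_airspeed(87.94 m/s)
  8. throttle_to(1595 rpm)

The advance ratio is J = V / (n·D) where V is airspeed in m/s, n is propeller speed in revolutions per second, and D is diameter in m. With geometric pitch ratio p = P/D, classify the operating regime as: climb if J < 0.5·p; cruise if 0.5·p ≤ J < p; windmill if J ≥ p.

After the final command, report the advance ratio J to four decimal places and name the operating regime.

J = 0.9118, regime = cruise

set_propeller: D = 3.628 m, P = 3.46 m (p = P/D = 0.953693); state ← (V=0, rpm=0)
set_airspeed(69.52): V ← 69.52 m/s
set_airspeed(49.88): V ← 49.88 m/s
adjust_airspeed(-10.7): V ← 49.88 -10.7 = 39.18 m/s
set_airspeed(19): V ← 19 m/s
adjust_airspeed(+16.8): V ← 19 +16.8 = 35.8 m/s
set_airspeed(87.94): V ← 87.94 m/s
throttle_to(1595): rpm ← 1595
final state: V = 87.94 m/s, rpm = 1595 → n = rpm/60 = 26.583333 rev/s
J = V / (n·D) = 87.94 / (26.583333 × 3.628) = 0.911821
regime bands: climb J<0.4768 | cruise [0.4768, 0.9537) | windmill J≥0.9537
J = 0.9118 → cruise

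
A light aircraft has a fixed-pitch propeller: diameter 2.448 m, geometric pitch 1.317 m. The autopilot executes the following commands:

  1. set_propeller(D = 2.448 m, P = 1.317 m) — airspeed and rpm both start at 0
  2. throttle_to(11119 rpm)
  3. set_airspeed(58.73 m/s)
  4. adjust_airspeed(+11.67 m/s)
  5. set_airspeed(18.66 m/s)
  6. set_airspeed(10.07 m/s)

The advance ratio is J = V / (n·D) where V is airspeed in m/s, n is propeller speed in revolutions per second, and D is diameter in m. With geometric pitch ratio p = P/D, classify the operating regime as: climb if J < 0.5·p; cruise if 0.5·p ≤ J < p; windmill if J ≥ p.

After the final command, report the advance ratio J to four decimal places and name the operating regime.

J = 0.0222, regime = climb

set_propeller: D = 2.448 m, P = 1.317 m (p = P/D = 0.537990); state ← (V=0, rpm=0)
throttle_to(11119): rpm ← 11119
set_airspeed(58.73): V ← 58.73 m/s
adjust_airspeed(+11.67): V ← 58.73 +11.67 = 70.4 m/s
set_airspeed(18.66): V ← 18.66 m/s
set_airspeed(10.07): V ← 10.07 m/s
final state: V = 10.07 m/s, rpm = 11119 → n = rpm/60 = 185.316667 rev/s
J = V / (n·D) = 10.07 / (185.316667 × 2.448) = 0.022197
regime bands: climb J<0.2690 | cruise [0.2690, 0.5380) | windmill J≥0.5380
J = 0.0222 → climb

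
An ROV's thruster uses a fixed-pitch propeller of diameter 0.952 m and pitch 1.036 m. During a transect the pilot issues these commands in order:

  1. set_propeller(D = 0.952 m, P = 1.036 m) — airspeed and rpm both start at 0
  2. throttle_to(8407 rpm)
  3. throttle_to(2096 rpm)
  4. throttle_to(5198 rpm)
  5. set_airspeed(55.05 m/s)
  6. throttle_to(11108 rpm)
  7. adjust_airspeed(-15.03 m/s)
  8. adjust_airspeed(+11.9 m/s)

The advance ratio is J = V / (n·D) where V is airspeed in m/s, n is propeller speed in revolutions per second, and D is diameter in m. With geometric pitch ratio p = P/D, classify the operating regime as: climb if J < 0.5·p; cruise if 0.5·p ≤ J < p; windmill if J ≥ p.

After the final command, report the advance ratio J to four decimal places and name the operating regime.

set_propeller: D = 0.952 m, P = 1.036 m (p = P/D = 1.088235); state ← (V=0, rpm=0)
throttle_to(8407): rpm ← 8407
throttle_to(2096): rpm ← 2096
throttle_to(5198): rpm ← 5198
set_airspeed(55.05): V ← 55.05 m/s
throttle_to(11108): rpm ← 11108
adjust_airspeed(-15.03): V ← 55.05 -15.03 = 40.02 m/s
adjust_airspeed(+11.9): V ← 40.02 +11.9 = 51.92 m/s
final state: V = 51.92 m/s, rpm = 11108 → n = rpm/60 = 185.133333 rev/s
J = V / (n·D) = 51.92 / (185.133333 × 0.952) = 0.294587
regime bands: climb J<0.5441 | cruise [0.5441, 1.0882) | windmill J≥1.0882
J = 0.2946 → climb

J = 0.2946, regime = climb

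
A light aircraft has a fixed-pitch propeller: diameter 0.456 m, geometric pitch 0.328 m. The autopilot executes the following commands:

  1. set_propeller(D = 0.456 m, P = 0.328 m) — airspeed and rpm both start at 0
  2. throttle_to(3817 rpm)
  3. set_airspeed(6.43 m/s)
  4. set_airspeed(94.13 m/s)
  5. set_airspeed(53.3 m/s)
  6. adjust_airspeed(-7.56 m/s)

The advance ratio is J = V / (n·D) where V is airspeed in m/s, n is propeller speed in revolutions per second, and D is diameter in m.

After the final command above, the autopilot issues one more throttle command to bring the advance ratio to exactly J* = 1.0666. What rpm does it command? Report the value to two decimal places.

rpm = 5642.62

set_propeller: D = 0.456 m, P = 0.328 m (p = P/D = 0.719298); state ← (V=0, rpm=0)
throttle_to(3817): rpm ← 3817
set_airspeed(6.43): V ← 6.43 m/s
set_airspeed(94.13): V ← 94.13 m/s
set_airspeed(53.3): V ← 53.3 m/s
adjust_airspeed(-7.56): V ← 53.3 -7.56 = 45.74 m/s
final state: V = 45.74 m/s, rpm = 3817 → n = rpm/60 = 63.616667 rev/s
target J* = 1.0666; solve J* = V/(n·D) for n: n = V/(J*·D) = 45.74/(1.0666 × 0.456) = 94.043707 rev/s
rpm = 60·n = 5642.622401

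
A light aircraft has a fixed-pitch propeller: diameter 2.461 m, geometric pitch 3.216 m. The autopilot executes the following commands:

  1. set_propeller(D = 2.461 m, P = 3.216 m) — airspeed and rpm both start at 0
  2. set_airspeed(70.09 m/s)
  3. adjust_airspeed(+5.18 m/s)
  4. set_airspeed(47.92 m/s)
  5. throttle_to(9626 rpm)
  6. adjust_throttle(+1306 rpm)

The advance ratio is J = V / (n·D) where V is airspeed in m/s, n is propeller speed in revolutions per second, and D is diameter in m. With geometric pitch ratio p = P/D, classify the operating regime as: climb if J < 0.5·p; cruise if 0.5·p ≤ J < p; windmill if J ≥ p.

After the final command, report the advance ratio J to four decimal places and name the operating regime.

set_propeller: D = 2.461 m, P = 3.216 m (p = P/D = 1.306786); state ← (V=0, rpm=0)
set_airspeed(70.09): V ← 70.09 m/s
adjust_airspeed(+5.18): V ← 70.09 +5.18 = 75.27 m/s
set_airspeed(47.92): V ← 47.92 m/s
throttle_to(9626): rpm ← 9626
adjust_throttle(+1306): rpm ← 9626 +1306 = 10932
final state: V = 47.92 m/s, rpm = 10932 → n = rpm/60 = 182.200000 rev/s
J = V / (n·D) = 47.92 / (182.200000 × 2.461) = 0.106870
regime bands: climb J<0.6534 | cruise [0.6534, 1.3068) | windmill J≥1.3068
J = 0.1069 → climb

J = 0.1069, regime = climb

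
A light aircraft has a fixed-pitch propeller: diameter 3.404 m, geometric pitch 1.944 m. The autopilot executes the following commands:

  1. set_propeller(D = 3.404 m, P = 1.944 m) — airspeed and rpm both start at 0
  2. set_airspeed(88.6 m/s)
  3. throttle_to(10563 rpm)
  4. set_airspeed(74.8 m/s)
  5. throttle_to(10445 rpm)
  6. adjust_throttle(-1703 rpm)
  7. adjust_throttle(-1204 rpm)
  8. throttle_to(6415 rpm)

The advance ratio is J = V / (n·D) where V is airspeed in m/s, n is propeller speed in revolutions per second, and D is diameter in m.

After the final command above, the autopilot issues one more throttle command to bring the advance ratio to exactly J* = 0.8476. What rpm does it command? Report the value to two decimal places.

rpm = 1555.51

set_propeller: D = 3.404 m, P = 1.944 m (p = P/D = 0.571093); state ← (V=0, rpm=0)
set_airspeed(88.6): V ← 88.6 m/s
throttle_to(10563): rpm ← 10563
set_airspeed(74.8): V ← 74.8 m/s
throttle_to(10445): rpm ← 10445
adjust_throttle(-1703): rpm ← 10445 -1703 = 8742
adjust_throttle(-1204): rpm ← 8742 -1204 = 7538
throttle_to(6415): rpm ← 6415
final state: V = 74.8 m/s, rpm = 6415 → n = rpm/60 = 106.916667 rev/s
target J* = 0.8476; solve J* = V/(n·D) for n: n = V/(J*·D) = 74.8/(0.8476 × 3.404) = 25.925139 rev/s
rpm = 60·n = 1555.508357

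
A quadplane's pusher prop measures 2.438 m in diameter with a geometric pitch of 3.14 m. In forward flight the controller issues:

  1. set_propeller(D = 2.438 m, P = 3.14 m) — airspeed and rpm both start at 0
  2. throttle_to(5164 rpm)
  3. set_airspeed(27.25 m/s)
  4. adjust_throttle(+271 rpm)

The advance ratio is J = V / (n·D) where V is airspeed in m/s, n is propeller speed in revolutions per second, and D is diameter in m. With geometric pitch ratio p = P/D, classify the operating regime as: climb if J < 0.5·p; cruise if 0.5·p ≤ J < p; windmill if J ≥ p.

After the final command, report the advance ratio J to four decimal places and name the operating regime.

set_propeller: D = 2.438 m, P = 3.14 m (p = P/D = 1.287941); state ← (V=0, rpm=0)
throttle_to(5164): rpm ← 5164
set_airspeed(27.25): V ← 27.25 m/s
adjust_throttle(+271): rpm ← 5164 +271 = 5435
final state: V = 27.25 m/s, rpm = 5435 → n = rpm/60 = 90.583333 rev/s
J = V / (n·D) = 27.25 / (90.583333 × 2.438) = 0.123391
regime bands: climb J<0.6440 | cruise [0.6440, 1.2879) | windmill J≥1.2879
J = 0.1234 → climb

J = 0.1234, regime = climb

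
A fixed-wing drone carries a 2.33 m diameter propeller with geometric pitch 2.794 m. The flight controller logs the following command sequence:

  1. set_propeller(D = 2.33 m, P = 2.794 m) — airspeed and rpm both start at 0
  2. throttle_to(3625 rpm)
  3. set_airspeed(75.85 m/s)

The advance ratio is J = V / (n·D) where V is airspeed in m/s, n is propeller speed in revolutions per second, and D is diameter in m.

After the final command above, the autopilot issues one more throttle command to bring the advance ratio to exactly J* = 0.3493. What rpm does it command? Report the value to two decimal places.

rpm = 5591.81

set_propeller: D = 2.33 m, P = 2.794 m (p = P/D = 1.199142); state ← (V=0, rpm=0)
throttle_to(3625): rpm ← 3625
set_airspeed(75.85): V ← 75.85 m/s
final state: V = 75.85 m/s, rpm = 3625 → n = rpm/60 = 60.416667 rev/s
target J* = 0.3493; solve J* = V/(n·D) for n: n = V/(J*·D) = 75.85/(0.3493 × 2.33) = 93.196817 rev/s
rpm = 60·n = 5591.809001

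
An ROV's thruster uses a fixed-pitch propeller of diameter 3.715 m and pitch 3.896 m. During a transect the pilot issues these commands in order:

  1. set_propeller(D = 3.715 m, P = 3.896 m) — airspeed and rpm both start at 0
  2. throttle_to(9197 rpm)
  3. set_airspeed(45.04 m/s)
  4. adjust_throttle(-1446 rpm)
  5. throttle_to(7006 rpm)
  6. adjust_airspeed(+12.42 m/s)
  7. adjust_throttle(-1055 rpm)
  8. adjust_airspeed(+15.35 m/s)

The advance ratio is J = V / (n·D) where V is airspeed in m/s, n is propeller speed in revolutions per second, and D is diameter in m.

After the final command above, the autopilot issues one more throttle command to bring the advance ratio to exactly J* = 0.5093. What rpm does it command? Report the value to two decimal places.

set_propeller: D = 3.715 m, P = 3.896 m (p = P/D = 1.048721); state ← (V=0, rpm=0)
throttle_to(9197): rpm ← 9197
set_airspeed(45.04): V ← 45.04 m/s
adjust_throttle(-1446): rpm ← 9197 -1446 = 7751
throttle_to(7006): rpm ← 7006
adjust_airspeed(+12.42): V ← 45.04 +12.42 = 57.46 m/s
adjust_throttle(-1055): rpm ← 7006 -1055 = 5951
adjust_airspeed(+15.35): V ← 57.46 +15.35 = 72.81 m/s
final state: V = 72.81 m/s, rpm = 5951 → n = rpm/60 = 99.183333 rev/s
target J* = 0.5093; solve J* = V/(n·D) for n: n = V/(J*·D) = 72.81/(0.5093 × 3.715) = 38.482080 rev/s
rpm = 60·n = 2308.924793

rpm = 2308.92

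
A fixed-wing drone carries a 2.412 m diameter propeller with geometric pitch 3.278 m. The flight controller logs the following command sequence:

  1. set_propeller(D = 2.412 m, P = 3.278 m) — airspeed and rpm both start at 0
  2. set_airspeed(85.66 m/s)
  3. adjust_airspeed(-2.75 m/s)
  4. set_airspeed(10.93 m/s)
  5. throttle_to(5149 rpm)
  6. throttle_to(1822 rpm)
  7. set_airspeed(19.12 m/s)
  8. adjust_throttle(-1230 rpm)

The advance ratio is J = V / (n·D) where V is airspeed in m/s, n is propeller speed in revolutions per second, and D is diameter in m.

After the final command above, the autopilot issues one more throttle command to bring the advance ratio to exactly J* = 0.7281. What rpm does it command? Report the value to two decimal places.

set_propeller: D = 2.412 m, P = 3.278 m (p = P/D = 1.359038); state ← (V=0, rpm=0)
set_airspeed(85.66): V ← 85.66 m/s
adjust_airspeed(-2.75): V ← 85.66 -2.75 = 82.91 m/s
set_airspeed(10.93): V ← 10.93 m/s
throttle_to(5149): rpm ← 5149
throttle_to(1822): rpm ← 1822
set_airspeed(19.12): V ← 19.12 m/s
adjust_throttle(-1230): rpm ← 1822 -1230 = 592
final state: V = 19.12 m/s, rpm = 592 → n = rpm/60 = 9.866667 rev/s
target J* = 0.7281; solve J* = V/(n·D) for n: n = V/(J*·D) = 19.12/(0.7281 × 2.412) = 10.887284 rev/s
rpm = 60·n = 653.237042

rpm = 653.24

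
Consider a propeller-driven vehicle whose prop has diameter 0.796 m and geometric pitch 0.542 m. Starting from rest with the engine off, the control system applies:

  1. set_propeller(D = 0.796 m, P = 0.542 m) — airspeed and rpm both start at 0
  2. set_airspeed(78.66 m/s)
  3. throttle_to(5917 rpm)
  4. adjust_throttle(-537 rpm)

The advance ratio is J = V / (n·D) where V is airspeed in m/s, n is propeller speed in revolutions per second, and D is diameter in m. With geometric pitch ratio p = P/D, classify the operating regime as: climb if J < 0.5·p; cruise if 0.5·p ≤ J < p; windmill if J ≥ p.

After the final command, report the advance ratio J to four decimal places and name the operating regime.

J = 1.1021, regime = windmill

set_propeller: D = 0.796 m, P = 0.542 m (p = P/D = 0.680905); state ← (V=0, rpm=0)
set_airspeed(78.66): V ← 78.66 m/s
throttle_to(5917): rpm ← 5917
adjust_throttle(-537): rpm ← 5917 -537 = 5380
final state: V = 78.66 m/s, rpm = 5380 → n = rpm/60 = 89.666667 rev/s
J = V / (n·D) = 78.66 / (89.666667 × 0.796) = 1.102072
regime bands: climb J<0.3405 | cruise [0.3405, 0.6809) | windmill J≥0.6809
J = 1.1021 → windmill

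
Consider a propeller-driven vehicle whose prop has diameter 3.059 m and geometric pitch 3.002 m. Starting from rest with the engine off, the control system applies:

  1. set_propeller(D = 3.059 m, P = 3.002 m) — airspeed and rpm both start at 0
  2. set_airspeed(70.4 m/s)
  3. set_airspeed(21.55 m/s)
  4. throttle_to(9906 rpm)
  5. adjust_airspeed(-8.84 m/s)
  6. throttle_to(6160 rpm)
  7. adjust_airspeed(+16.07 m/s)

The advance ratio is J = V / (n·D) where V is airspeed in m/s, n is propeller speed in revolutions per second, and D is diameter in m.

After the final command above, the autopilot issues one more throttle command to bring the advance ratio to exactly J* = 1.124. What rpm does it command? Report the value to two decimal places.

set_propeller: D = 3.059 m, P = 3.002 m (p = P/D = 0.981366); state ← (V=0, rpm=0)
set_airspeed(70.4): V ← 70.4 m/s
set_airspeed(21.55): V ← 21.55 m/s
throttle_to(9906): rpm ← 9906
adjust_airspeed(-8.84): V ← 21.55 -8.84 = 12.71 m/s
throttle_to(6160): rpm ← 6160
adjust_airspeed(+16.07): V ← 12.71 +16.07 = 28.78 m/s
final state: V = 28.78 m/s, rpm = 6160 → n = rpm/60 = 102.666667 rev/s
target J* = 1.124; solve J* = V/(n·D) for n: n = V/(J*·D) = 28.78/(1.124 × 3.059) = 8.370377 rev/s
rpm = 60·n = 502.222600

rpm = 502.22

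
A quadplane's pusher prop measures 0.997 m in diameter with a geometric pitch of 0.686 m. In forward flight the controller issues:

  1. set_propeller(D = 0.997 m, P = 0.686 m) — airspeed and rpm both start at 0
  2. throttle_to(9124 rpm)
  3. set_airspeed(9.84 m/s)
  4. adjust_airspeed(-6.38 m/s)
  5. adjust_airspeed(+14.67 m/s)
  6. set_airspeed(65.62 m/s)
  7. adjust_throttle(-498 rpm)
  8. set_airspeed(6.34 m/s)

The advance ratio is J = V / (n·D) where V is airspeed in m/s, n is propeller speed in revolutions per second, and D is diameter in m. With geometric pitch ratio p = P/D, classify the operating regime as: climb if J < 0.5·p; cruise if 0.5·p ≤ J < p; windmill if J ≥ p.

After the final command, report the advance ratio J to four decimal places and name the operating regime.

set_propeller: D = 0.997 m, P = 0.686 m (p = P/D = 0.688064); state ← (V=0, rpm=0)
throttle_to(9124): rpm ← 9124
set_airspeed(9.84): V ← 9.84 m/s
adjust_airspeed(-6.38): V ← 9.84 -6.38 = 3.46 m/s
adjust_airspeed(+14.67): V ← 3.46 +14.67 = 18.13 m/s
set_airspeed(65.62): V ← 65.62 m/s
adjust_throttle(-498): rpm ← 9124 -498 = 8626
set_airspeed(6.34): V ← 6.34 m/s
final state: V = 6.34 m/s, rpm = 8626 → n = rpm/60 = 143.766667 rev/s
J = V / (n·D) = 6.34 / (143.766667 × 0.997) = 0.044232
regime bands: climb J<0.3440 | cruise [0.3440, 0.6881) | windmill J≥0.6881
J = 0.0442 → climb

J = 0.0442, regime = climb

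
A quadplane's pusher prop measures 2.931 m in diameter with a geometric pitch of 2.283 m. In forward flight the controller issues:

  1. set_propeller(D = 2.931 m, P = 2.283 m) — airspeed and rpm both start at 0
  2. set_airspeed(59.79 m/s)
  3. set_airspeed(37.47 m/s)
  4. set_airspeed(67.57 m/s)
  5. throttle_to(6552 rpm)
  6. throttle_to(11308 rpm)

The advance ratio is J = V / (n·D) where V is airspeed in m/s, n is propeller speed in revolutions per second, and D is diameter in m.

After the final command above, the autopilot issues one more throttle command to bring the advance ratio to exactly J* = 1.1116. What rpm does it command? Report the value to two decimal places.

rpm = 1244.35

set_propeller: D = 2.931 m, P = 2.283 m (p = P/D = 0.778915); state ← (V=0, rpm=0)
set_airspeed(59.79): V ← 59.79 m/s
set_airspeed(37.47): V ← 37.47 m/s
set_airspeed(67.57): V ← 67.57 m/s
throttle_to(6552): rpm ← 6552
throttle_to(11308): rpm ← 11308
final state: V = 67.57 m/s, rpm = 11308 → n = rpm/60 = 188.466667 rev/s
target J* = 1.1116; solve J* = V/(n·D) for n: n = V/(J*·D) = 67.57/(1.1116 × 2.931) = 20.739084 rev/s
rpm = 60·n = 1244.345016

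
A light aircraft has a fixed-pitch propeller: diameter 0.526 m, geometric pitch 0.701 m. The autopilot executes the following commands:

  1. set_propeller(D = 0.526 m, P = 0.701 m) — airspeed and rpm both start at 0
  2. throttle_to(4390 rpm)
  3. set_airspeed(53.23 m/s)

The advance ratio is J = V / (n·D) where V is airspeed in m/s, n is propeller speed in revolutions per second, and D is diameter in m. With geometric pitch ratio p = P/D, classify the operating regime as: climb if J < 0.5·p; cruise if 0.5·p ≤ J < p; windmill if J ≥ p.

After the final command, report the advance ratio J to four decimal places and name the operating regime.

J = 1.3831, regime = windmill

set_propeller: D = 0.526 m, P = 0.701 m (p = P/D = 1.332700); state ← (V=0, rpm=0)
throttle_to(4390): rpm ← 4390
set_airspeed(53.23): V ← 53.23 m/s
final state: V = 53.23 m/s, rpm = 4390 → n = rpm/60 = 73.166667 rev/s
J = V / (n·D) = 53.23 / (73.166667 × 0.526) = 1.383112
regime bands: climb J<0.6663 | cruise [0.6663, 1.3327) | windmill J≥1.3327
J = 1.3831 → windmill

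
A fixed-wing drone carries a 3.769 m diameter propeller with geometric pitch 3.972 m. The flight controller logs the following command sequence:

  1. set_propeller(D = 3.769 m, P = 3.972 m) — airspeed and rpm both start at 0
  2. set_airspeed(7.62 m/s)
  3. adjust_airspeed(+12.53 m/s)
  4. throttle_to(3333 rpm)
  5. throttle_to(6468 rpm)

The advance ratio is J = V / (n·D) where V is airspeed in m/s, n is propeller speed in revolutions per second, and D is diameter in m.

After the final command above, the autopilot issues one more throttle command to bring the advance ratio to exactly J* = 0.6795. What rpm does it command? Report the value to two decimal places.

rpm = 472.07

set_propeller: D = 3.769 m, P = 3.972 m (p = P/D = 1.053860); state ← (V=0, rpm=0)
set_airspeed(7.62): V ← 7.62 m/s
adjust_airspeed(+12.53): V ← 7.62 +12.53 = 20.15 m/s
throttle_to(3333): rpm ← 3333
throttle_to(6468): rpm ← 6468
final state: V = 20.15 m/s, rpm = 6468 → n = rpm/60 = 107.800000 rev/s
target J* = 0.6795; solve J* = V/(n·D) for n: n = V/(J*·D) = 20.15/(0.6795 × 3.769) = 7.867911 rev/s
rpm = 60·n = 472.074674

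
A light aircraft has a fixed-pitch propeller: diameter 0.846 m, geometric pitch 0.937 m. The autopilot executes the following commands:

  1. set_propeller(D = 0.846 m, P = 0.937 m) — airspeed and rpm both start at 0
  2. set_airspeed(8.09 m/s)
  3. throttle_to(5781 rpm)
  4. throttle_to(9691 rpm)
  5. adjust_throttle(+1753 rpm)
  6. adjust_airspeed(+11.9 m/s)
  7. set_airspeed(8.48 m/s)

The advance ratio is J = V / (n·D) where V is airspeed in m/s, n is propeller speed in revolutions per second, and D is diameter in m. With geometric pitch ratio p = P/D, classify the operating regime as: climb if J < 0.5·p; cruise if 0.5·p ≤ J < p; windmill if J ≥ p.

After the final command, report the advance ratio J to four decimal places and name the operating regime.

set_propeller: D = 0.846 m, P = 0.937 m (p = P/D = 1.107565); state ← (V=0, rpm=0)
set_airspeed(8.09): V ← 8.09 m/s
throttle_to(5781): rpm ← 5781
throttle_to(9691): rpm ← 9691
adjust_throttle(+1753): rpm ← 9691 +1753 = 11444
adjust_airspeed(+11.9): V ← 8.09 +11.9 = 19.99 m/s
set_airspeed(8.48): V ← 8.48 m/s
final state: V = 8.48 m/s, rpm = 11444 → n = rpm/60 = 190.733333 rev/s
J = V / (n·D) = 8.48 / (190.733333 × 0.846) = 0.052553
regime bands: climb J<0.5538 | cruise [0.5538, 1.1076) | windmill J≥1.1076
J = 0.0526 → climb

J = 0.0526, regime = climb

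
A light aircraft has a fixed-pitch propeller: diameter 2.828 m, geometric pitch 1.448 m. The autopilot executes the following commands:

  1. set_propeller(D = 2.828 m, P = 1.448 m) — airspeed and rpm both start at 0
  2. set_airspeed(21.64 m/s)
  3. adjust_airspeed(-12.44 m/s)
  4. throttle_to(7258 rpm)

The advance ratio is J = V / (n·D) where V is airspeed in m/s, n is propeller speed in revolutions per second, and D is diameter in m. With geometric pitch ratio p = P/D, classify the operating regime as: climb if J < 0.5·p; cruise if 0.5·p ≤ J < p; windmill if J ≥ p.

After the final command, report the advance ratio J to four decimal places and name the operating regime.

set_propeller: D = 2.828 m, P = 1.448 m (p = P/D = 0.512023); state ← (V=0, rpm=0)
set_airspeed(21.64): V ← 21.64 m/s
adjust_airspeed(-12.44): V ← 21.64 -12.44 = 9.2 m/s
throttle_to(7258): rpm ← 7258
final state: V = 9.2 m/s, rpm = 7258 → n = rpm/60 = 120.966667 rev/s
J = V / (n·D) = 9.2 / (120.966667 × 2.828) = 0.026893
regime bands: climb J<0.2560 | cruise [0.2560, 0.5120) | windmill J≥0.5120
J = 0.0269 → climb

J = 0.0269, regime = climb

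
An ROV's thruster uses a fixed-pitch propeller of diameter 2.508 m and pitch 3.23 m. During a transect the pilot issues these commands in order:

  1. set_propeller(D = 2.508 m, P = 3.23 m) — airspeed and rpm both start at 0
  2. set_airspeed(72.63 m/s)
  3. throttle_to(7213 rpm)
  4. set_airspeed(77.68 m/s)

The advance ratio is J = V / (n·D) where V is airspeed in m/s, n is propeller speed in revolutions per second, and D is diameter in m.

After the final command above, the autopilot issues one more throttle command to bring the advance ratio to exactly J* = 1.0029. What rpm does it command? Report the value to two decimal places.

set_propeller: D = 2.508 m, P = 3.23 m (p = P/D = 1.287879); state ← (V=0, rpm=0)
set_airspeed(72.63): V ← 72.63 m/s
throttle_to(7213): rpm ← 7213
set_airspeed(77.68): V ← 77.68 m/s
final state: V = 77.68 m/s, rpm = 7213 → n = rpm/60 = 120.216667 rev/s
target J* = 1.0029; solve J* = V/(n·D) for n: n = V/(J*·D) = 77.68/(1.0029 × 2.508) = 30.883325 rev/s
rpm = 60·n = 1852.999507

rpm = 1853.00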